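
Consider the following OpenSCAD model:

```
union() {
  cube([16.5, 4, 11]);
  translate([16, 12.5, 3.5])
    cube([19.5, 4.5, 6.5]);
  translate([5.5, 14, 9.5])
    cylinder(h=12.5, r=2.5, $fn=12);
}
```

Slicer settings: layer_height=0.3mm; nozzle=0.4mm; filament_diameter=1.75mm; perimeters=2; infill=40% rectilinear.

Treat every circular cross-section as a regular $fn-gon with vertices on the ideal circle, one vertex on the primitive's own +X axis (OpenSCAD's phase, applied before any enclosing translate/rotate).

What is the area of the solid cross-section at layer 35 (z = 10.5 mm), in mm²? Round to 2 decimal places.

84.75 mm²

At z = 10.5 mm: the cube is present — its section is the full 16.5×4 rectangle (area 66.00 mm²); the cube at (16, 12.5) is absent (z outside [3.5, 10]); the cylinder at (5.5, 14): section is a regular 12-gon, circumradius r=2.5 (area = (12/2)·2.500²·sin(360°/12) = 18.75 mm²); Merging all regions: the 2 present regions are separate (no shared area or edge), so areas and boundary lengths simply add and each stays a separate island — area = 84.75 mm². Overall, the cross-section has 2 separate islands. Net area = 84.75 mm².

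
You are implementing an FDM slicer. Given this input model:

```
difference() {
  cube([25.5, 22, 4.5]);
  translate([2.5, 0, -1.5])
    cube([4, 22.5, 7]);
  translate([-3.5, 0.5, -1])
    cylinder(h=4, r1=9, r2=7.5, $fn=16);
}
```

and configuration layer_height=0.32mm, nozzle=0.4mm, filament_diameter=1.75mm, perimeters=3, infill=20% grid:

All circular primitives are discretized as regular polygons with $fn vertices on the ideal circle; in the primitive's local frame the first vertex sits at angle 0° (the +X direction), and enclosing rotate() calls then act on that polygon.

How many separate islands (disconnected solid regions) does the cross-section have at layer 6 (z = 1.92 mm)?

2

At z = 1.92 mm: the cube (footprint 25.5×22) is included at this height; the 4×22.5 cube at (2.5, 0) contributes its full rectangle; the cone at (-3.5, 0.5) contributes a regular 16-gon of circumradius 7.905 (interpolated between r1=9 and r2=7.5 at t=0.730); After the difference (first − rest): starting from the 25.5×22 cube, the 4×22.5 cube at (2.5, 0) partially overlaps it — only the 88.00 mm² overlap (of its 90.00 mm²) is removed, clipping the outline; the cone at (-3.5, 0.5) partially overlaps it — only the 16.56 mm² overlap (of its 191.31 mm²) is removed, clipping the outline — 2 connected regions. Overall, the cross-section has 2 separate islands. Island count = 2.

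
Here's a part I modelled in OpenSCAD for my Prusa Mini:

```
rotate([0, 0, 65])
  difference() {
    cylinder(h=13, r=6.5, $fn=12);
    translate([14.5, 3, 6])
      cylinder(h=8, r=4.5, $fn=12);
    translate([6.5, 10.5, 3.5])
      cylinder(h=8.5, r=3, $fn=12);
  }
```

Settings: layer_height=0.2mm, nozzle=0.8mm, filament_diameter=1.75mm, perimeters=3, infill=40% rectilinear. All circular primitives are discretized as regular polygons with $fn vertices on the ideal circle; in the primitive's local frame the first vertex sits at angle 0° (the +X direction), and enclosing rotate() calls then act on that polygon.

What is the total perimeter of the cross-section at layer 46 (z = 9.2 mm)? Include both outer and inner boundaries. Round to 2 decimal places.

At z = 9.2 mm: the r=6.5 cylinder gives a regular 12-gon of circumradius 6.5 (constant along its height) (perimeter = 2·12·6.500·sin(180°/12) = 40.38 mm); the cylinder at (14.5, 3): section is a regular 12-gon, circumradius r=4.5 (perimeter = 2·12·4.500·sin(180°/12) = 27.95 mm); the r=3 cylinder at (6.5, 10.5) contributes a regular 12-gon of circumradius 3 (perimeter = 2·12·3.000·sin(180°/12) = 18.63 mm); Taking the first minus the rest: starting from the r=6.5 cylinder, the r=4.5 cylinder at (14.5, 3) misses the remaining region (no effect); the r=3 cylinder at (6.5, 10.5) misses the remaining region (no effect) — boundary = 40.38 mm; (whole slice rotated 65° about Z — lengths, areas and connectivity unchanged). Overall, the cross-section is a single solid region. Total boundary length (outer) = 40.38 mm.

40.38 mm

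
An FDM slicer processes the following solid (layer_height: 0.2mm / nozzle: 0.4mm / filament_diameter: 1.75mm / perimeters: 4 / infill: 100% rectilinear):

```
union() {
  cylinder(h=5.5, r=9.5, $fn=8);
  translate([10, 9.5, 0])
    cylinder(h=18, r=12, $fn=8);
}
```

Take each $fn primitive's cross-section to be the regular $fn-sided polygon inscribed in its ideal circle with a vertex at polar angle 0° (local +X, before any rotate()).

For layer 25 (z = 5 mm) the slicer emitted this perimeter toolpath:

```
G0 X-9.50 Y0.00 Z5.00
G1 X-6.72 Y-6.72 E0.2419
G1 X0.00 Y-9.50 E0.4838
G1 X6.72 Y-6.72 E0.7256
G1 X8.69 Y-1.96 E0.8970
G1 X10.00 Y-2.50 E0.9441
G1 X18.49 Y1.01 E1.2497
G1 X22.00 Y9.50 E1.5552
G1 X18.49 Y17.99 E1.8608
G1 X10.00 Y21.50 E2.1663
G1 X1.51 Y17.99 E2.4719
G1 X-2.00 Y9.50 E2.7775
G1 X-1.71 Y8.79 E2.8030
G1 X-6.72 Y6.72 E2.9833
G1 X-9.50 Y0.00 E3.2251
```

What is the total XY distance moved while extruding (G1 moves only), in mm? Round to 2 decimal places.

96.97 mm

Sum the Euclidean lengths of each G1 segment: total = 96.97 mm.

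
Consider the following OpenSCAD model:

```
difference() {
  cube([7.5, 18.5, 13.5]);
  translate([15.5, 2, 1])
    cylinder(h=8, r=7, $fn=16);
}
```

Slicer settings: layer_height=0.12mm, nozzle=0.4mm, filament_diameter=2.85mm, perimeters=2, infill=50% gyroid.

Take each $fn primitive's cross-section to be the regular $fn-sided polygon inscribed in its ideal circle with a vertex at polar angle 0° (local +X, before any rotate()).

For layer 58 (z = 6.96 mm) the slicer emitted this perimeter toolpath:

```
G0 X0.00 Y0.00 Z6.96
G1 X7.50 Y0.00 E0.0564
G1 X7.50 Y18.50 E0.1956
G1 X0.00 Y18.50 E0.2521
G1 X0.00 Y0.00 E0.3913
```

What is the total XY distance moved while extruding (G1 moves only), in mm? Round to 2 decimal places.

Sum the Euclidean lengths of each G1 segment: total = 52.00 mm.

52.00 mm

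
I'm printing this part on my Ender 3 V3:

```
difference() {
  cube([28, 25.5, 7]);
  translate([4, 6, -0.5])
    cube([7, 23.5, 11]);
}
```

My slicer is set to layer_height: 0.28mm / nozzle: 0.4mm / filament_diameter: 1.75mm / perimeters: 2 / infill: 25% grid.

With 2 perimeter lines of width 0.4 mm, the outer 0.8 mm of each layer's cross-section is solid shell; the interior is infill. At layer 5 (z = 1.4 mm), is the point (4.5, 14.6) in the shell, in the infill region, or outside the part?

outside

At z = 1.4 mm: the 28×25.5 cube contributes its full rectangle; the cube at (4, 6) (footprint 7×23.5) is included at this height; Taking the first minus the rest: starting from the 28×25.5 cube, the 7×23.5 cube at (4, 6) partially overlaps it — only the 136.50 mm² overlap (of its 164.50 mm²) is removed, clipping the outline — 1 connected region. Overall, the cross-section is a single solid region. The nearest boundary edge runs (4.00, 25.50)→(4.00, 6.00); distance from the point to it = 0.50 mm. The point is not inside any of the regions above, so it lies outside the cross-section (0.50 mm from the nearest boundary).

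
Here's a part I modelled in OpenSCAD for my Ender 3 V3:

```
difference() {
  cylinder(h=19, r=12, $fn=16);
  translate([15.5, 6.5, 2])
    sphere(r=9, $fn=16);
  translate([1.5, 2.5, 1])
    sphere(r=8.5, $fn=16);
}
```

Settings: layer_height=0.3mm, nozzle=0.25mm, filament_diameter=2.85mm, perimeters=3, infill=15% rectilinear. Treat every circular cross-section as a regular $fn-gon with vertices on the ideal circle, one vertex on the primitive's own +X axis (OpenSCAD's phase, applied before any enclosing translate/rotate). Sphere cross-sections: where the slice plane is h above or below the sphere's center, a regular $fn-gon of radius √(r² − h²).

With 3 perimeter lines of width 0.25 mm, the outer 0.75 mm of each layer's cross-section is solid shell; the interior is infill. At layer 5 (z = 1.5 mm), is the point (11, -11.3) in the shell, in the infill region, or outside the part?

At z = 1.5 mm: the r=12 cylinder gives a regular 16-gon of circumradius 12 (constant along its height); the r=9 sphere at (15.5, 6.5) contributes a regular 16-gon of circumradius √(9²−0.5²) = 8.986; the r=8.5 sphere at (1.5, 2.5) slices to a regular 16-gon of circumradius 8.485 (√(r²−h²) with h=0.5 from center); After the difference (first − rest): starting from the r=12 cylinder, the r=9 sphere at (15.5, 6.5) partially overlaps it — only the 31.81 mm² overlap (of its 247.21 mm²) is removed, clipping the outline; the r=8.5 sphere at (1.5, 2.5) partially overlaps it — only the 203.60 mm² overlap (of its 220.43 mm²) is removed, clipping the outline — 1 connected region. Overall, the cross-section is a single solid region. The nearest boundary edge runs (11.09, -4.59)→(8.49, -8.49); distance from the point to it = 3.77 mm. The point is not inside any of the regions above, so it lies outside the cross-section (3.77 mm from the nearest boundary).

outside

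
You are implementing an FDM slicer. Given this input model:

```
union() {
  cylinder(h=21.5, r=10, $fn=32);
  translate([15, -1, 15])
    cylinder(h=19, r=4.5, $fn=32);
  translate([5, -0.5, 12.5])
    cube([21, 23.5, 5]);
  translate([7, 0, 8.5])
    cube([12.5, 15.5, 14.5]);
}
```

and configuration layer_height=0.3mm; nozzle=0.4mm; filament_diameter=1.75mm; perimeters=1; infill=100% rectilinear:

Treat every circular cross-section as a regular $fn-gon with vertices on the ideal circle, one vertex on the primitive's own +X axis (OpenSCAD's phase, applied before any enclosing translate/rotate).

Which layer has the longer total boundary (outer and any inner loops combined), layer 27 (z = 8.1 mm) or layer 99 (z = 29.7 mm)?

Layer 27 (z = 8.1): the r=10 cylinder gives a regular 32-gon of circumradius 10 (constant along its height) (perimeter = 2·32·10.000·sin(180°/32) = 62.73 mm); the cylinder at (15, -1) does not reach this height (z outside [15, 34]); the cube at (5, -0.5) is not intersected at this z (z outside [12.5, 17.5]); the cube at (7, 0) is not intersected at this z (z outside [8.5, 23]); Merging all regions: only the r=10 cylinder is present, so the union is just that shape — boundary = 62.73 mm. So its perimeter = 62.73 mm. Layer 99 (z = 29.7): the cylinder is absent (z outside [0, 21.5]); the r=4.5 cylinder at (15, -1) contributes a regular 32-gon of circumradius 4.5 (perimeter = 2·32·4.500·sin(180°/32) = 28.23 mm); the cube at (5, -0.5) does not reach this height (z outside [12.5, 17.5]); the cube at (7, 0) is absent (z outside [8.5, 23]); Combining (union): only the r=4.5 cylinder at (15, -1) is present, so the union is just that shape — boundary = 28.23 mm. So its perimeter = 28.23 mm. Layer 27 is larger (62.73 vs 28.23 mm).

layer 27 (z = 8.1 mm)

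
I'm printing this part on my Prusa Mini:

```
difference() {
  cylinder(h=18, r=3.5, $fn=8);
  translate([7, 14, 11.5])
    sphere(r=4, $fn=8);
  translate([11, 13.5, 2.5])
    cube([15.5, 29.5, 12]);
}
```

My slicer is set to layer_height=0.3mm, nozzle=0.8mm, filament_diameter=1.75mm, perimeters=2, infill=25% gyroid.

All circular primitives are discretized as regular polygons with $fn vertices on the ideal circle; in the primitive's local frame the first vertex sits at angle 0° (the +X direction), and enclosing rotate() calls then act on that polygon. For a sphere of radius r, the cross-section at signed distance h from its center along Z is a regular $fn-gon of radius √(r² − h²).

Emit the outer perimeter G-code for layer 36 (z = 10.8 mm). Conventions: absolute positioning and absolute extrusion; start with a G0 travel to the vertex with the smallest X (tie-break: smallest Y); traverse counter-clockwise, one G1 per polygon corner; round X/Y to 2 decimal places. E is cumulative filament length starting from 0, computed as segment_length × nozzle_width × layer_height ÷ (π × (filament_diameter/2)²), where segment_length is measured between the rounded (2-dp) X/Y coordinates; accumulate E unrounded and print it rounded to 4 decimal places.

At z = 10.8 mm: the cylinder: section is a regular 8-gon, circumradius r=3.5; the r=4 sphere at (7, 14) contributes a regular 8-gon of circumradius √(4²−0.7²) = 3.938; the cube at (11, 13.5) (footprint 15.5×29.5) is included at this height; Taking the first minus the rest: starting from the r=3.5 cylinder, the r=4 sphere at (7, 14) misses the remaining region (no effect); the 15.5×29.5 cube at (11, 13.5) misses the remaining region (no effect) — 1 connected region. The outline is a single polygon with 8 vertices. Extrusion per mm of travel: 0.8 × 0.3 / (π × 0.875²) = 0.099780. Accumulating E over each segment gives final E = 2.1362.

G0 X-3.50 Y0.00 Z10.80
G1 X-2.47 Y-2.47 E0.2670
G1 X0.00 Y-3.50 E0.5341
G1 X2.47 Y-2.47 E0.8011
G1 X3.50 Y0.00 E1.0681
G1 X2.47 Y2.47 E1.3351
G1 X0.00 Y3.50 E1.6022
G1 X-2.47 Y2.47 E1.8692
G1 X-3.50 Y0.00 E2.1362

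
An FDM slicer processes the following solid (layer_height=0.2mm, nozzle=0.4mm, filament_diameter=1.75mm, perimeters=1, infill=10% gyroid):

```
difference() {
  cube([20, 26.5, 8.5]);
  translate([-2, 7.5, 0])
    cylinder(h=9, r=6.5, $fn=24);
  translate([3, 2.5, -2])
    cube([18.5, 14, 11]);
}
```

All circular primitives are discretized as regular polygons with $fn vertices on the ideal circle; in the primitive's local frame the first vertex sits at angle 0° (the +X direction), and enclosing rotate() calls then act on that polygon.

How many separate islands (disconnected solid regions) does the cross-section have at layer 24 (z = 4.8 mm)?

At z = 4.8 mm: the 20×26.5 cube contributes its full rectangle; the cylinder at (-2, 7.5): section is a regular 24-gon, circumradius r=6.5; the 18.5×14 cube at (3, 2.5) contributes its full rectangle; Taking the first minus the rest: starting from the 20×26.5 cube, the r=6.5 cylinder at (-2, 7.5) partially overlaps it — only the 40.17 mm² overlap (of its 131.22 mm²) is removed, clipping the outline; the 18.5×14 cube at (3, 2.5) partially overlaps it — only the 229.82 mm² overlap (of its 259.00 mm²) is removed, clipping the outline — 2 connected regions. Overall, the cross-section has 2 separate islands. Island count = 2.

2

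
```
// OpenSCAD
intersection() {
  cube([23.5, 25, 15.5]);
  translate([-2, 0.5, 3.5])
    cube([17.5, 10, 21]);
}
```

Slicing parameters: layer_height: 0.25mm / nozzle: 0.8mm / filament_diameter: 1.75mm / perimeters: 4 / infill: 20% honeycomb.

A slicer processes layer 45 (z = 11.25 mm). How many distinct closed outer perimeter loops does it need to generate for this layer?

1

At z = 11.25 mm: the cube (footprint 23.5×25) is included at this height; the 17.5×10 cube at (-2, 0.5) contributes its full rectangle; After intersecting: the 17.5×10 cube at (-2, 0.5) partially overlaps the 23.5×25 cube; clipping to the common part keeps 155.00 mm² — 1 connected region. The result has 1 disconnected region.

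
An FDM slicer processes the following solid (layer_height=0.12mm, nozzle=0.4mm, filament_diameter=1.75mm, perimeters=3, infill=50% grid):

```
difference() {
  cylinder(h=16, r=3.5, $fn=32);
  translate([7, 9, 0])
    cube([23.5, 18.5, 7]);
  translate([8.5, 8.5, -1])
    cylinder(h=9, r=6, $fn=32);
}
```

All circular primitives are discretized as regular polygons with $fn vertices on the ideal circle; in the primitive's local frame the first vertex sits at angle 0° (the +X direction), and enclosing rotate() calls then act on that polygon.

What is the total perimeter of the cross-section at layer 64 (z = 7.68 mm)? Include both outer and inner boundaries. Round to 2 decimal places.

21.96 mm

At z = 7.68 mm: the r=3.5 cylinder contributes a regular 32-gon of circumradius 3.5 (perimeter = 2·32·3.500·sin(180°/32) = 21.96 mm); the cube at (7, 9) does not reach this height (z outside [0, 7]); the r=6 cylinder at (8.5, 8.5) gives a regular 32-gon of circumradius 6 (constant along its height) (perimeter = 2·32·6.000·sin(180°/32) = 37.64 mm); Taking the first minus the rest: starting from the r=3.5 cylinder, the r=6 cylinder at (8.5, 8.5) misses the remaining region (no effect) — boundary = 21.96 mm. Overall, the cross-section is a single solid region. Total boundary length (outer) = 21.96 mm.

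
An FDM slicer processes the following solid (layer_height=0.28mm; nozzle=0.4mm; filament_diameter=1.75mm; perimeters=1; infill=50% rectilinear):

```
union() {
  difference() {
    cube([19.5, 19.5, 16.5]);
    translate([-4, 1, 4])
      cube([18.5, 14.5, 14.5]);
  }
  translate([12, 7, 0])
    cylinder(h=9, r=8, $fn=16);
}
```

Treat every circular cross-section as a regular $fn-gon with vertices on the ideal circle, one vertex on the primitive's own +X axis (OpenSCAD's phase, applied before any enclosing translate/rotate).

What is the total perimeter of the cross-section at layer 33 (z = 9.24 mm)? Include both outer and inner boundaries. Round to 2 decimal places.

107.00 mm

At z = 9.24 mm: the cube (footprint 19.5×19.5) is included at this height (perimeter 78.00 mm); the 18.5×14.5 cube at (-4, 1) contributes its full rectangle (perimeter 66.00 mm); After the difference (first − rest): starting from the 19.5×19.5 cube, the 18.5×14.5 cube at (-4, 1) partially overlaps it — only the 210.25 mm² overlap (of its 268.25 mm²) is removed, clipping the outline — boundary = 107.00 mm; the cylinder at (12, 7) is not intersected at this z (z outside [0, 9]); Taking the union: only the result so far is present, so the union is just that shape — boundary = 107.00 mm. Overall, the cross-section is a single solid region. Total boundary length (outer) = 107.00 mm.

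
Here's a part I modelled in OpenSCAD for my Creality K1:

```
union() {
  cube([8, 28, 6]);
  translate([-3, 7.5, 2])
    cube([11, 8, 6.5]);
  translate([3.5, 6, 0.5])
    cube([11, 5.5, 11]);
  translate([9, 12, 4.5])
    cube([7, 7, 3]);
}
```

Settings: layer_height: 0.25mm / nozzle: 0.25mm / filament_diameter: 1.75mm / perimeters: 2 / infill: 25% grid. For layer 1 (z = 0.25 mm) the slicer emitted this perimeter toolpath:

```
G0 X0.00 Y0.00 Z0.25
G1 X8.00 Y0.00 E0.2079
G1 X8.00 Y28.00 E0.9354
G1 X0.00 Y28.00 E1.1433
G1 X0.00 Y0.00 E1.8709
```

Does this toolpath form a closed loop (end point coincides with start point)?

yes

Start point (G0): (0.00, 0.00). End point (last G1): the path returns to the start — closed.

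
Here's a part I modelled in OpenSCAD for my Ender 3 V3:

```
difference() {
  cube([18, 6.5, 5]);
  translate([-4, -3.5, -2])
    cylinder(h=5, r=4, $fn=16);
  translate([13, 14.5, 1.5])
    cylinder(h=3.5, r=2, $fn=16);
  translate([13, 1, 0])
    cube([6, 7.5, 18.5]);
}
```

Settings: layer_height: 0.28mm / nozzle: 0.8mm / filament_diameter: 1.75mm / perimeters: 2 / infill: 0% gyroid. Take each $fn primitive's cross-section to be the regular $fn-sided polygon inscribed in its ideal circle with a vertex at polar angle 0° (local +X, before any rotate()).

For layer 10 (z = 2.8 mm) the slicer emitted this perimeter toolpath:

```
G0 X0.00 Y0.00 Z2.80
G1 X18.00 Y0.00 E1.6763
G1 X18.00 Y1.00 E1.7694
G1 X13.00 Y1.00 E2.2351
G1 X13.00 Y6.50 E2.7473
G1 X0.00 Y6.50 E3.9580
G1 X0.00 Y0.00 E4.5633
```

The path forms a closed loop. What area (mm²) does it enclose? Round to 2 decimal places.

Apply the shoelace formula to the sequence of (X, Y) vertices; enclosed area = 89.50 mm².

89.50 mm²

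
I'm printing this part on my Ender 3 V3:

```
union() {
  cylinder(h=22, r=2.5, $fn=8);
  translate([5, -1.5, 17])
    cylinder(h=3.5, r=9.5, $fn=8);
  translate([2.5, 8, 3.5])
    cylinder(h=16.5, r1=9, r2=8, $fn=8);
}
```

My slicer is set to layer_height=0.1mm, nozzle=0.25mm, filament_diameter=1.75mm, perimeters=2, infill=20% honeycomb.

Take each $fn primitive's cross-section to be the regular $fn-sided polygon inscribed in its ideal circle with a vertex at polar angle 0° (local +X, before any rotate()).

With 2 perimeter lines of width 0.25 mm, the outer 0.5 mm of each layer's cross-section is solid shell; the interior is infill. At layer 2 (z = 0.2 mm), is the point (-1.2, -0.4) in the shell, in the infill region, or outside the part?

infill

At z = 0.2 mm: the r=2.5 cylinder contributes a regular 8-gon of circumradius 2.5; the cylinder at (5, -1.5) is absent (z outside [17, 20.5]); the cone at (2.5, 8) is not intersected at this z (z outside [3.5, 20]); Merging all regions: only the r=2.5 cylinder is present, so the union is just that shape — 1 connected region. Overall, the cross-section is a single solid region. The nearest boundary edge runs (-2.50, 0.00)→(-1.77, -1.77); distance from the point to it = 1.05 mm. The point is inside the cross-section and 1.05 mm from the nearest boundary — more than the 0.5 mm shell width (2 × 0.25), so it's in the infill interior.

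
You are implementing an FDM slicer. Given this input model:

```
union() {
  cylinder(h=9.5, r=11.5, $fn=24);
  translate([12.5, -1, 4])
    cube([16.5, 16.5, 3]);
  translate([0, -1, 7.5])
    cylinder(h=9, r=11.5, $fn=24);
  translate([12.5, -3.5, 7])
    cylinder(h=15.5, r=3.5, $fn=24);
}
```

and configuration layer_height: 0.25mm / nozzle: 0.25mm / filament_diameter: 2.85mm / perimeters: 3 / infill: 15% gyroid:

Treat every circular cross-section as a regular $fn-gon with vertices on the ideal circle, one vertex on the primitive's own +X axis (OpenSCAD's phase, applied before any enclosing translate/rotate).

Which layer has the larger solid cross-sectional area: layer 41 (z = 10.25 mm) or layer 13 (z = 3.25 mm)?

Layer 41 (z = 10.25): the cylinder is absent (z outside [0, 9.5]); the cube at (12.5, -1) is absent (z outside [4, 7]); the r=11.5 cylinder at (0, -1) gives a regular 24-gon of circumradius 11.5 (constant along its height) (area = (24/2)·11.500²·sin(360°/24) = 410.75 mm²); the r=3.5 cylinder at (12.5, -3.5) contributes a regular 24-gon of circumradius 3.5 (area = (24/2)·3.500²·sin(360°/24) = 38.05 mm²); Combining (union): the regions partially overlap — summed areas 448.79 mm² minus the doubly-counted overlap 9.20 mm² gives 439.59 mm² — area = 439.59 mm². So its area = 439.59 mm². Layer 13 (z = 3.25): the r=11.5 cylinder gives a regular 24-gon of circumradius 11.5 (constant along its height) (area = (24/2)·11.500²·sin(360°/24) = 410.75 mm²); the cube at (12.5, -1) is absent (z outside [4, 7]); the cylinder at (0, -1) does not reach this height (z outside [7.5, 16.5]); the cylinder at (12.5, -3.5) is absent (z outside [7, 22.5]); Taking the union: only the r=11.5 cylinder is present, so the union is just that shape — area = 410.75 mm². So its area = 410.75 mm². Layer 41 is larger (439.59 vs 410.75 mm²).

layer 41 (z = 10.25 mm)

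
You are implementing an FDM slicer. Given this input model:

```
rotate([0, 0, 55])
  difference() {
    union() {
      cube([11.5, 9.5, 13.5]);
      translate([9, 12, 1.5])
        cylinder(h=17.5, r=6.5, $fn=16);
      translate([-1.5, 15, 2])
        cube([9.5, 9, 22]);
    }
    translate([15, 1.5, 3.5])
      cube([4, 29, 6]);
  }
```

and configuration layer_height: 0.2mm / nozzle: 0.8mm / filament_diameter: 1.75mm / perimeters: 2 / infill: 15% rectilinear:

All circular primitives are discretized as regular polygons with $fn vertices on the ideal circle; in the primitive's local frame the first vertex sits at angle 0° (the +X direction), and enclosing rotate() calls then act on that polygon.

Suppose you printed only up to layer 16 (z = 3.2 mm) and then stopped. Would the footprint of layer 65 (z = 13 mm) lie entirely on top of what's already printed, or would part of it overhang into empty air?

Compare the two slices. At z = 3.2: the 11.5×9.5 cube contributes its full rectangle (area 109.25 mm²); the r=6.5 cylinder at (9, 12) contributes a regular 16-gon of circumradius 6.5 (area = (16/2)·6.500²·sin(360°/16) = 129.35 mm²); the 9.5×9 cube at (-1.5, 15) contributes its full rectangle (area 85.50 mm²); Combining (union): the regions partially overlap — summed areas 324.10 mm² minus the doubly-counted overlap 36.48 mm² gives 287.62 mm² — area = 287.62 mm²; the cube at (15, 1.5) is not intersected at this z (z outside [3.5, 9.5]); Subtracting the remaining from the first: none of the subtracted shapes is present at this height, so that combined region is unchanged — area = 287.62 mm²; (whole slice rotated 55° about Z — lengths, areas and connectivity unchanged). At z = 13: the 11.5×9.5 cube contributes its full rectangle (area 109.25 mm²); the r=6.5 cylinder at (9, 12) gives a regular 16-gon of circumradius 6.5 (constant along its height) (area = (16/2)·6.500²·sin(360°/16) = 129.35 mm²); the cube at (-1.5, 15) is present — its section is the full 9.5×9 rectangle (area 85.50 mm²); Merging all regions: the regions partially overlap — summed areas 324.10 mm² minus the doubly-counted overlap 36.48 mm² gives 287.62 mm² — area = 287.62 mm²; the cube at (15, 1.5) does not reach this height (z outside [3.5, 9.5]); Subtracting the remaining from the first: none of the subtracted shapes is present at this height, so that combined region is unchanged — area = 287.62 mm²; (whole slice rotated 55° about Z — lengths, areas and connectivity unchanged). Checking containment: the cross-section at z = 13 is a subset of the cross-section at z = 3.2.

entirely on top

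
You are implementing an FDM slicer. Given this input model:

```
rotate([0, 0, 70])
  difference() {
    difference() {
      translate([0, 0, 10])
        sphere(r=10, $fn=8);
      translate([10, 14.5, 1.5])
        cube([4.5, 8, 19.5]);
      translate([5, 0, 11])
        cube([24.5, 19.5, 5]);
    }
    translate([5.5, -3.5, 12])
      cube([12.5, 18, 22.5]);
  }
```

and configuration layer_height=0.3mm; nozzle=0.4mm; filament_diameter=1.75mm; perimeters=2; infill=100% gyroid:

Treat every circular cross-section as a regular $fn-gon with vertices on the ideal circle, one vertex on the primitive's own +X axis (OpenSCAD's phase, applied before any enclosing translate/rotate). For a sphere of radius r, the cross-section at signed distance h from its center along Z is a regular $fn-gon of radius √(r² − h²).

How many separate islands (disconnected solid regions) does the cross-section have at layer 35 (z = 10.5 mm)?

At z = 10.5 mm: the r=10 sphere contributes a regular 8-gon of circumradius √(10²−0.5²) = 9.987; the 4.5×8 cube at (10, 14.5) contributes its full rectangle; the cube at (5, 0) is not intersected at this z (z outside [11, 16]); Subtracting the remaining from the first: starting from the r=10 sphere, the 4.5×8 cube at (10, 14.5) misses the remaining region (no effect) — 1 connected region; the cube at (5.5, -3.5) is absent (z outside [12, 34.5]); Taking the first minus the rest: none of the subtracted shapes is present at this height, so the result so far is unchanged — 1 connected region; (rotated 70° about Z; rotation is an isometry so areas/perimeters/island counts are preserved). Overall, the cross-section is a single solid region. Island count = 1.

1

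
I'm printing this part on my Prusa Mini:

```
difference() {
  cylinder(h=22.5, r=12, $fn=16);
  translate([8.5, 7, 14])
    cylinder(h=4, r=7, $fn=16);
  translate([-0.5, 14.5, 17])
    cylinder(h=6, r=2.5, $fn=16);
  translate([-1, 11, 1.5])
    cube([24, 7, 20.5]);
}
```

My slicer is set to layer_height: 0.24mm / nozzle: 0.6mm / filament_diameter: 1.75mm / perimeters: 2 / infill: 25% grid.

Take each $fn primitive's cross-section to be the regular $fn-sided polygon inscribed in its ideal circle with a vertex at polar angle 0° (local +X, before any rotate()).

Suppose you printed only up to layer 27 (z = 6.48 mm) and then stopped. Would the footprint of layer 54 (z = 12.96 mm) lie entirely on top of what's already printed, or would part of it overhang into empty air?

entirely on top

Compare the two slices. At z = 6.48: the r=12 cylinder gives a regular 16-gon of circumradius 12 (constant along its height) (area = (16/2)·12.000²·sin(360°/16) = 440.85 mm²); the cylinder at (8.5, 7) is not intersected at this z (z outside [14, 18]); the cylinder at (-0.5, 14.5) does not reach this height (z outside [17, 23]); the 24×7 cube at (-1, 11) contributes its full rectangle (area 168.00 mm²); After the difference (first − rest): starting from the r=12 cylinder (440.85 mm²), the 24×7 cube at (-1, 11) partially overlaps it — only the 3.40 mm² overlap (of its 168.00 mm²) is removed, clipping the outline — area = 437.45 mm². At z = 12.96: the r=12 cylinder gives a regular 16-gon of circumradius 12 (constant along its height) (area = (16/2)·12.000²·sin(360°/16) = 440.85 mm²); the cylinder at (8.5, 7) is not intersected at this z (z outside [14, 18]); the cylinder at (-0.5, 14.5) is absent (z outside [17, 23]); the cube at (-1, 11) is present — its section is the full 24×7 rectangle (area 168.00 mm²); After the difference (first − rest): starting from the r=12 cylinder (440.85 mm²), the 24×7 cube at (-1, 11) partially overlaps it — only the 3.40 mm² overlap (of its 168.00 mm²) is removed, clipping the outline — area = 437.45 mm². Checking containment: the cross-section at z = 12.96 is a subset of the cross-section at z = 6.48.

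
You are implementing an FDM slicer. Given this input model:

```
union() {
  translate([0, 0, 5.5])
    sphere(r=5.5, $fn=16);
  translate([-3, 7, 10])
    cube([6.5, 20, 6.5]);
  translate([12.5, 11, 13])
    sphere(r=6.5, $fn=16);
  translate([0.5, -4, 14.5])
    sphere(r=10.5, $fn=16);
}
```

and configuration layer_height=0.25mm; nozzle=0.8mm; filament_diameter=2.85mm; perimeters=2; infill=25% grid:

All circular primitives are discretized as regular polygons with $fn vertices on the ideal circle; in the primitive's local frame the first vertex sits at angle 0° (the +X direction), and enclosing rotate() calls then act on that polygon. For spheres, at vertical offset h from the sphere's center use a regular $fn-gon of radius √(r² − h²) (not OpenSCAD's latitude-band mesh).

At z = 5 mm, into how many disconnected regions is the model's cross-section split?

At z = 5 mm: the sphere: section is a regular 16-gon, circumradius = √(r²−h²) = √(5.5²−0.5²) = 5.477; the cube at (-3, 7) is absent (z outside [10, 16.5]); the sphere at (12.5, 11) is not intersected at this z (|z−center|=8.000 > r=6.5); the r=10.5 sphere at (0.5, -4) contributes a regular 16-gon of circumradius √(10.5²−9.5²) = 4.472; Combining (union): the regions partially overlap (shared area 36.77 mm²), so overlapping operands fuse into one piece — 1 connected region. The result has 1 disconnected region.

1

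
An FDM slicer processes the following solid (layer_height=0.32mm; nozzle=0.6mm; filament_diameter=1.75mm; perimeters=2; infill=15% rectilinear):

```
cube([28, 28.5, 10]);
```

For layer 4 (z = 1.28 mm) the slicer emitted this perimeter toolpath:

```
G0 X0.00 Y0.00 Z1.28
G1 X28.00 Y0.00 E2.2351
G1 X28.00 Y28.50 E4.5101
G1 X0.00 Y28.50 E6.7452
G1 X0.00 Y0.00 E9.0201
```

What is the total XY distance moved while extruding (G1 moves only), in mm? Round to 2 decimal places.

113.00 mm

Sum the Euclidean lengths of each G1 segment: total = 113.00 mm.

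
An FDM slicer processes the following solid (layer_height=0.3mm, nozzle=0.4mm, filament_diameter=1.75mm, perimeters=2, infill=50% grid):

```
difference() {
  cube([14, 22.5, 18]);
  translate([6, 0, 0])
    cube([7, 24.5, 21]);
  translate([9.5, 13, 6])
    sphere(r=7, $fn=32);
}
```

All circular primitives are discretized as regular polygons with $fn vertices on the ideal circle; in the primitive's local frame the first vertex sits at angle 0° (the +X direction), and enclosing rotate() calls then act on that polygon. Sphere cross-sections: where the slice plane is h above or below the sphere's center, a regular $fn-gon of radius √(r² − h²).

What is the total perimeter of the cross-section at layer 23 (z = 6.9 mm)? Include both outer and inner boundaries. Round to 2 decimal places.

86.55 mm

At z = 6.9 mm: the cube (footprint 14×22.5) is included at this height (perimeter 73.00 mm); the 7×24.5 cube at (6, 0) contributes its full rectangle (perimeter 63.00 mm); the r=7 sphere at (9.5, 13) contributes a regular 32-gon of circumradius √(7²−0.9²) = 6.942 (perimeter = 2·32·6.942·sin(180°/32) = 43.55 mm); After the difference (first − rest): starting from the 14×22.5 cube, the 7×24.5 cube at (6, 0) partially overlaps it — only the 157.50 mm² overlap (of its 171.50 mm²) is removed, clipping the outline; the r=7 sphere at (9.5, 13) partially overlaps it — only the 40.20 mm² overlap (of its 150.42 mm²) is removed, clipping the outline — boundary = 86.55 mm. Overall, the cross-section has 3 separate islands. Total boundary length (outer) = 86.55 mm.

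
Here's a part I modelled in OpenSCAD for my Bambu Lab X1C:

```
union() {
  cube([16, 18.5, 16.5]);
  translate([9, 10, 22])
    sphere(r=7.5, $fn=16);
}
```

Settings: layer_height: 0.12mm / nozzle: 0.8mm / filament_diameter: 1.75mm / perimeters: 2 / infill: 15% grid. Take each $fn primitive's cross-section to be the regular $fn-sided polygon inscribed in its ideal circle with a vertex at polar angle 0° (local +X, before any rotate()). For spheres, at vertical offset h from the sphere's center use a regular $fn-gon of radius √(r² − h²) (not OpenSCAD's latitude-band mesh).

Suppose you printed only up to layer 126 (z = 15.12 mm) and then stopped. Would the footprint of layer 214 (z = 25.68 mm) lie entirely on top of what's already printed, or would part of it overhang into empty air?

Compare the two slices. At z = 15.12: the 16×18.5 cube contributes its full rectangle (area 296.00 mm²); the r=7.5 sphere at (9, 10) slices to a regular 16-gon of circumradius 2.986 (√(r²−h²) with h=6.88 from center) (area = (16/2)·2.986²·sin(360°/16) = 27.29 mm²); Combining (union): the r=7.5 sphere at (9, 10) lies entirely inside the 16×18.5 cube, so the union is just the 16×18.5 cube — area = 296.00 mm². At z = 25.68: the cube is not intersected at this z (z outside [0, 16.5]); the r=7.5 sphere at (9, 10) slices to a regular 16-gon of circumradius 6.535 (√(r²−h²) with h=3.68 from center) (area = (16/2)·6.535²·sin(360°/16) = 130.75 mm²); Combining (union): only the r=7.5 sphere at (9, 10) is present, so the union is just that shape — area = 130.75 mm². Checking containment: the cross-section at z = 25.68 is a subset of the cross-section at z = 15.12.

entirely on top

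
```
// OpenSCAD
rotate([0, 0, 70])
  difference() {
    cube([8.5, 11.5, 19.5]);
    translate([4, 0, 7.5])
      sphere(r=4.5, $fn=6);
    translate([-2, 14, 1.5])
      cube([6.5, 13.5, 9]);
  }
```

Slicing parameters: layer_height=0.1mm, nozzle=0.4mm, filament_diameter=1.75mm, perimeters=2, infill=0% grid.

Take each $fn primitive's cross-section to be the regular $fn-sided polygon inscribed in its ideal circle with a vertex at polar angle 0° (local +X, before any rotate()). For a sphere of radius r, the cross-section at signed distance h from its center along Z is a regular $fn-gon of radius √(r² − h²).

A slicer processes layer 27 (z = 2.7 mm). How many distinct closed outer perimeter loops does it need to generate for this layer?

At z = 2.7 mm: the 8.5×11.5 cube contributes its full rectangle; the sphere at (4, 0) does not reach this height (|z−center|=4.800 > r=4.5); the cube at (-2, 14) is present — its section is the full 6.5×13.5 rectangle; Taking the first minus the rest: starting from the 8.5×11.5 cube, the 6.5×13.5 cube at (-2, 14) misses the remaining region (no effect) — 1 connected region; (rotated 70° about Z; rotation is an isometry so areas/perimeters/island counts are preserved). The result has 1 disconnected region.

1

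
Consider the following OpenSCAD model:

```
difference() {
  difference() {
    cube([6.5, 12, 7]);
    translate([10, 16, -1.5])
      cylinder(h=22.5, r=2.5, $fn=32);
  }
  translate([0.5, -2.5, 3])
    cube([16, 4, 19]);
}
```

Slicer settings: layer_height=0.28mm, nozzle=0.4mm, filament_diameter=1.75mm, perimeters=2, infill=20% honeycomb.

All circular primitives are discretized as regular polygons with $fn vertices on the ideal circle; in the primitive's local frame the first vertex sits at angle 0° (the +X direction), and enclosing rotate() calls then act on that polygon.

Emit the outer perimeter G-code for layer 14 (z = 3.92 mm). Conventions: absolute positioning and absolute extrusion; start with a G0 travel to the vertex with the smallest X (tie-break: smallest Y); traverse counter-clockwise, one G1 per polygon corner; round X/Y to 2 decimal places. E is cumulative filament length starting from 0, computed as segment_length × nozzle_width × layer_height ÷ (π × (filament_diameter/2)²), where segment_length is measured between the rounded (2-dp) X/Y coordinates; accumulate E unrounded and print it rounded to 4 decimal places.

G0 X0.00 Y0.00 Z3.92
G1 X0.50 Y0.00 E0.0233
G1 X0.50 Y1.50 E0.0931
G1 X6.50 Y1.50 E0.3725
G1 X6.50 Y12.00 E0.8614
G1 X0.00 Y12.00 E1.1641
G1 X0.00 Y0.00 E1.7229

At z = 3.92 mm: the cube (footprint 6.5×12) is included at this height; the cylinder at (10, 16): section is a regular 32-gon, circumradius r=2.5; After the difference (first − rest): starting from the 6.5×12 cube, the r=2.5 cylinder at (10, 16) misses the remaining region (no effect) — 1 connected region; the cube at (0.5, -2.5) is present — its section is the full 16×4 rectangle; Taking the first minus the rest: starting from the result so far, the 16×4 cube at (0.5, -2.5) partially overlaps it — only the 9.00 mm² overlap (of its 64.00 mm²) is removed, clipping the outline — 1 connected region. The outline is a single polygon with 6 vertices. Extrusion per mm of travel: 0.4 × 0.28 / (π × 0.875²) = 0.046564. Accumulating E over each segment gives final E = 1.7229.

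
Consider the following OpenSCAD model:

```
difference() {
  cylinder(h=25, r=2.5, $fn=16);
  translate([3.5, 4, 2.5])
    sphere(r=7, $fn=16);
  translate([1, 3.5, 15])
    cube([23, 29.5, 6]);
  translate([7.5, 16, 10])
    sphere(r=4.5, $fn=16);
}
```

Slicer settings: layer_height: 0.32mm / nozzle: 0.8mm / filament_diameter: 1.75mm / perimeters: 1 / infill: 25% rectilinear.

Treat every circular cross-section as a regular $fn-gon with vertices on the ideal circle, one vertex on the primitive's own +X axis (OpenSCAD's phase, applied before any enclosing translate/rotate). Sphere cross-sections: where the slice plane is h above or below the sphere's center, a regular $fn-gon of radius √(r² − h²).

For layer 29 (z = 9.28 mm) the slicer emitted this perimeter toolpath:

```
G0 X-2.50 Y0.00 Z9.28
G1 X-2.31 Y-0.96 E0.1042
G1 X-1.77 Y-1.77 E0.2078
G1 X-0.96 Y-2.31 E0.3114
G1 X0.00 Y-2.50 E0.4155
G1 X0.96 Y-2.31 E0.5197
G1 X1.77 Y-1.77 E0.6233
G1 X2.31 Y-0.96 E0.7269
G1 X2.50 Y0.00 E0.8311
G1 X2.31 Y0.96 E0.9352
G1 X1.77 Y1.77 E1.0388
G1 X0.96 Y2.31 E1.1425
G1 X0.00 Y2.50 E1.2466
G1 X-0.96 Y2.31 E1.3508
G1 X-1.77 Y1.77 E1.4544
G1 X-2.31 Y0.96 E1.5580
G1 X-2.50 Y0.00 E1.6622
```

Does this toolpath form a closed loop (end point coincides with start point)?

yes

Start point (G0): (-2.50, 0.00). End point (last G1): the path returns to the start — closed.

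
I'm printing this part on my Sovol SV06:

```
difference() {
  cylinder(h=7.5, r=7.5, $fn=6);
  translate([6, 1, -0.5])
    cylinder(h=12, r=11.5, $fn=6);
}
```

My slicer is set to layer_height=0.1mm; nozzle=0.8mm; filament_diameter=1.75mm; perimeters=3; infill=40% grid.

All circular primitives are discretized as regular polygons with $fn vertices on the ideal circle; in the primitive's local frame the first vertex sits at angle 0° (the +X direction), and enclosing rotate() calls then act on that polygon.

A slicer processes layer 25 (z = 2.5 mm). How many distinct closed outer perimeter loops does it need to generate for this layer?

1

At z = 2.5 mm: the cylinder: section is a regular 6-gon, circumradius r=7.5; the r=11.5 cylinder at (6, 1) contributes a regular 6-gon of circumradius 11.5; Taking the first minus the rest: starting from the r=7.5 cylinder, the r=11.5 cylinder at (6, 1) partially overlaps it — only the 119.58 mm² overlap (of its 343.60 mm²) is removed, clipping the outline — 1 connected region. The result has 1 disconnected region.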